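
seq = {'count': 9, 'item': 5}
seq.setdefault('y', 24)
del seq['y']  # {'count': 9, 'item': 5}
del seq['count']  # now {'item': 5}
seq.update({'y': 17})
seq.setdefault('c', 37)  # 37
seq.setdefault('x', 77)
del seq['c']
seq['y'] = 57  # {'item': 5, 'y': 57, 'x': 77}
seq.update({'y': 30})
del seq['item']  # {'y': 30, 'x': 77}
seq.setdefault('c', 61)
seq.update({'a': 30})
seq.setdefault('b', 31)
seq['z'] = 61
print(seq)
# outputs {'y': 30, 'x': 77, 'c': 61, 'a': 30, 'b': 31, 'z': 61}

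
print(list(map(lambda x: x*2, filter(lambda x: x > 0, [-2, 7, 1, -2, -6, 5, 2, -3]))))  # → [14, 2, 10, 4]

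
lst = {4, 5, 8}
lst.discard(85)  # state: {4, 5, 8}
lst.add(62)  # {4, 5, 8, 62}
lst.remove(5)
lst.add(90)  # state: {4, 8, 62, 90}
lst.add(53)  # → {4, 8, 53, 62, 90}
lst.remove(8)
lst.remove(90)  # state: {4, 53, 62}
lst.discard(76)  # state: {4, 53, 62}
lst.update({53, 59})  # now {4, 53, 59, 62}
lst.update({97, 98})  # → {4, 53, 59, 62, 97, 98}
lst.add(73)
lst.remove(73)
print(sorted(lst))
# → [4, 53, 59, 62, 97, 98]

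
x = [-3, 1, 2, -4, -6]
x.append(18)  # [-3, 1, 2, -4, -6, 18]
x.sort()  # [-6, -4, -3, 1, 2, 18]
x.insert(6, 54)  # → [-6, -4, -3, 1, 2, 18, 54]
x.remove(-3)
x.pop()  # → 54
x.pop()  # 18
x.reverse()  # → [2, 1, -4, -6]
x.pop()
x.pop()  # -4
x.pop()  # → 1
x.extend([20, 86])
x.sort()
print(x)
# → [2, 20, 86]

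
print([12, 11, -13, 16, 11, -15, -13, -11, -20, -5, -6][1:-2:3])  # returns [11, 11, -11]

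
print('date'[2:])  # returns te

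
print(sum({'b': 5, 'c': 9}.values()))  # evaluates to 14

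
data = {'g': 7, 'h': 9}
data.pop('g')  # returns 7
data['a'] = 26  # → {'h': 9, 'a': 26}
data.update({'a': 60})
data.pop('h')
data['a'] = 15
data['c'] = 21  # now {'a': 15, 'c': 21}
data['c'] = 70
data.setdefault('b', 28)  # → 28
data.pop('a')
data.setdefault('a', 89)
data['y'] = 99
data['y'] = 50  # {'c': 70, 'b': 28, 'a': 89, 'y': 50}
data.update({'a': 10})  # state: {'c': 70, 'b': 28, 'a': 10, 'y': 50}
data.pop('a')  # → 10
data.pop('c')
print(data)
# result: {'b': 28, 'y': 50}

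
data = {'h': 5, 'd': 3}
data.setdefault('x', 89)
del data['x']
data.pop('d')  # 3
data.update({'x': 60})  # {'h': 5, 'x': 60}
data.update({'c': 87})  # {'h': 5, 'x': 60, 'c': 87}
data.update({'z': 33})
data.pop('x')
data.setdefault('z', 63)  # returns 33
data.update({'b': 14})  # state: {'h': 5, 'c': 87, 'z': 33, 'b': 14}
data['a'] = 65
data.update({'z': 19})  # {'h': 5, 'c': 87, 'z': 19, 'b': 14, 'a': 65}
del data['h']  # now {'c': 87, 'z': 19, 'b': 14, 'a': 65}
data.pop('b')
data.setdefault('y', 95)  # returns 95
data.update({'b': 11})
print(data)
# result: {'c': 87, 'z': 19, 'a': 65, 'y': 95, 'b': 11}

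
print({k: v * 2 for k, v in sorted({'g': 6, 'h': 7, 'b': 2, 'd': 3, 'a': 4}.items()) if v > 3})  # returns {'a': 8, 'g': 12, 'h': 14}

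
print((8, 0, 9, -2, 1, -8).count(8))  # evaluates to 1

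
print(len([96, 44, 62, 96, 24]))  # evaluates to 5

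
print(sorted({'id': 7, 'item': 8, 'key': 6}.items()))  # [('id', 7), ('item', 8), ('key', 6)]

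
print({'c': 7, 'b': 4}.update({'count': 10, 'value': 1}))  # None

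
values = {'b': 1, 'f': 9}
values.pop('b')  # 1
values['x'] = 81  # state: {'f': 9, 'x': 81}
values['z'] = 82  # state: {'f': 9, 'x': 81, 'z': 82}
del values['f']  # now {'x': 81, 'z': 82}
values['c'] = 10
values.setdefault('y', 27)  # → 27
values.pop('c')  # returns 10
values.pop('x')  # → 81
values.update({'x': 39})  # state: {'z': 82, 'y': 27, 'x': 39}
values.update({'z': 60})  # {'z': 60, 'y': 27, 'x': 39}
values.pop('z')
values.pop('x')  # 39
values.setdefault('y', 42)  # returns 27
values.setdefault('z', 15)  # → 15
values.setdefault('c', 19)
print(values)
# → {'y': 27, 'z': 15, 'c': 19}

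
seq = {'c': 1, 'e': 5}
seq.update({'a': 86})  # {'c': 1, 'e': 5, 'a': 86}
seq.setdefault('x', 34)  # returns 34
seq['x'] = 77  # {'c': 1, 'e': 5, 'a': 86, 'x': 77}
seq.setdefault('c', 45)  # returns 1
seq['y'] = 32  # {'c': 1, 'e': 5, 'a': 86, 'x': 77, 'y': 32}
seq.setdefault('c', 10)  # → 1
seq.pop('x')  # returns 77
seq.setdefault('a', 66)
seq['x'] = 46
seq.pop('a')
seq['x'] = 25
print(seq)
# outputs {'c': 1, 'e': 5, 'y': 32, 'x': 25}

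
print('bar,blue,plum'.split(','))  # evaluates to ['bar', 'blue', 'plum']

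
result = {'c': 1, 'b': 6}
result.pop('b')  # 6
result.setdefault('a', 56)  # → 56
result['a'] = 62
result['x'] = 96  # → {'c': 1, 'a': 62, 'x': 96}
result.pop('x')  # 96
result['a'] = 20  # {'c': 1, 'a': 20}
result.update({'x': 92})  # {'c': 1, 'a': 20, 'x': 92}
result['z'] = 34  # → {'c': 1, 'a': 20, 'x': 92, 'z': 34}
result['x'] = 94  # {'c': 1, 'a': 20, 'x': 94, 'z': 34}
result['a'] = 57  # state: {'c': 1, 'a': 57, 'x': 94, 'z': 34}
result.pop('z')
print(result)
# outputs {'c': 1, 'a': 57, 'x': 94}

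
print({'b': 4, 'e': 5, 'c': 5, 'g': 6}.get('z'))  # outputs None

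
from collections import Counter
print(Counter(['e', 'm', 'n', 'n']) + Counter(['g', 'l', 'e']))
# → Counter({'e': 2, 'n': 2, 'm': 1, 'g': 1, 'l': 1})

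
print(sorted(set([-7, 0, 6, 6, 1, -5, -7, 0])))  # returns [-7, -5, 0, 1, 6]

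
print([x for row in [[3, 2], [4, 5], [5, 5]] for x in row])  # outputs [3, 2, 4, 5, 5, 5]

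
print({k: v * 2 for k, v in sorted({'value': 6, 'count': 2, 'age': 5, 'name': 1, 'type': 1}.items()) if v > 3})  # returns {'age': 10, 'value': 12}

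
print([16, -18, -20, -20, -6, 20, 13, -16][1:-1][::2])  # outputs [-18, -20, 20]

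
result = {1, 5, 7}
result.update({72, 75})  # {1, 5, 7, 72, 75}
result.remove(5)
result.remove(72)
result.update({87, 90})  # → {1, 7, 75, 87, 90}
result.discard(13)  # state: {1, 7, 75, 87, 90}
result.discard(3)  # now {1, 7, 75, 87, 90}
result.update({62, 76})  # {1, 7, 62, 75, 76, 87, 90}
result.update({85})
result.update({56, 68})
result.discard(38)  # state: {1, 7, 56, 62, 68, 75, 76, 85, 87, 90}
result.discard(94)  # {1, 7, 56, 62, 68, 75, 76, 85, 87, 90}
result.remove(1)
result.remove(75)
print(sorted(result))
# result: [7, 56, 62, 68, 76, 85, 87, 90]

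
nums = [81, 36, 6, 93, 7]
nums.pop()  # 7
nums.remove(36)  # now [81, 6, 93]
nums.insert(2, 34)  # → [81, 6, 34, 93]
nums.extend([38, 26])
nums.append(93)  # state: [81, 6, 34, 93, 38, 26, 93]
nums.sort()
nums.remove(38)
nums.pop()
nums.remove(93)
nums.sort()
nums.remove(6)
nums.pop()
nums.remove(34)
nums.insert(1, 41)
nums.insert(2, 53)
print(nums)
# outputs [26, 41, 53]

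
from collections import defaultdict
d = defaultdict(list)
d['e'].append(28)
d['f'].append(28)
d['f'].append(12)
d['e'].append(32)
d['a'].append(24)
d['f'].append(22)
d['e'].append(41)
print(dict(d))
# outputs {'e': [28, 32, 41], 'f': [28, 12, 22], 'a': [24]}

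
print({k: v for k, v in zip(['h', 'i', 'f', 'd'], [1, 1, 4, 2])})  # {'h': 1, 'i': 1, 'f': 4, 'd': 2}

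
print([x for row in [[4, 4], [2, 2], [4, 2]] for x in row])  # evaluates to [4, 4, 2, 2, 4, 2]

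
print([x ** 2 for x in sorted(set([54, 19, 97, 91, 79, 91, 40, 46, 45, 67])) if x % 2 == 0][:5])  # [1600, 2116, 2916]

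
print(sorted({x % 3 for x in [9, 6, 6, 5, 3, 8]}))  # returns [0, 2]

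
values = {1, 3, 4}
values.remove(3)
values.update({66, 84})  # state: {1, 4, 66, 84}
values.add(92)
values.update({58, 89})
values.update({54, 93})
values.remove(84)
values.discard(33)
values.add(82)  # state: {1, 4, 54, 58, 66, 82, 89, 92, 93}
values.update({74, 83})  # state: {1, 4, 54, 58, 66, 74, 82, 83, 89, 92, 93}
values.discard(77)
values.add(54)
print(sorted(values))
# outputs [1, 4, 54, 58, 66, 74, 82, 83, 89, 92, 93]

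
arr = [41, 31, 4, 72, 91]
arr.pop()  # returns 91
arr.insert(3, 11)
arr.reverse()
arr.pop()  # 41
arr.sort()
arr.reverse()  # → [72, 31, 11, 4]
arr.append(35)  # [72, 31, 11, 4, 35]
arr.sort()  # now [4, 11, 31, 35, 72]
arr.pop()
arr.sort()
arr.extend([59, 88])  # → [4, 11, 31, 35, 59, 88]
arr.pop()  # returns 88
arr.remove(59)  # [4, 11, 31, 35]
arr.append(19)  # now [4, 11, 31, 35, 19]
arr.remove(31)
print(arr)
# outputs [4, 11, 35, 19]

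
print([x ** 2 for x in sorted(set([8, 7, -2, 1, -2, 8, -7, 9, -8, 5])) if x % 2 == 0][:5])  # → [64, 4, 64]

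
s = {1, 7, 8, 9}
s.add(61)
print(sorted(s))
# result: [1, 7, 8, 9, 61]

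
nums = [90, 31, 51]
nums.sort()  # [31, 51, 90]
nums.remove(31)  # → [51, 90]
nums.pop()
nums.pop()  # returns 51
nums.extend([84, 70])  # [84, 70]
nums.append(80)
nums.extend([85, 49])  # [84, 70, 80, 85, 49]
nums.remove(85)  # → [84, 70, 80, 49]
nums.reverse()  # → [49, 80, 70, 84]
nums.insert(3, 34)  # [49, 80, 70, 34, 84]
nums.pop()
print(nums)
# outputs [49, 80, 70, 34]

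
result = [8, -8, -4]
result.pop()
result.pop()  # -8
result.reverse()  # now [8]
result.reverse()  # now [8]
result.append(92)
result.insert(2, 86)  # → [8, 92, 86]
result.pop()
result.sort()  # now [8, 92]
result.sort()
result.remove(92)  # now [8]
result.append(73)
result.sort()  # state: [8, 73]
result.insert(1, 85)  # [8, 85, 73]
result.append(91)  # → [8, 85, 73, 91]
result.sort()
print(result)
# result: [8, 73, 85, 91]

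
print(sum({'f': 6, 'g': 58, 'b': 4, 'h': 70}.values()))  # 138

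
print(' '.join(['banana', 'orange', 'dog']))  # banana orange dog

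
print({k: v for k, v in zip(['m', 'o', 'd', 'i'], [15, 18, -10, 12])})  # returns {'m': 15, 'o': 18, 'd': -10, 'i': 12}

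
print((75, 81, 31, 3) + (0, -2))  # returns (75, 81, 31, 3, 0, -2)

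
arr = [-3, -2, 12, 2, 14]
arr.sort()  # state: [-3, -2, 2, 12, 14]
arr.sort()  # [-3, -2, 2, 12, 14]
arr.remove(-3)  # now [-2, 2, 12, 14]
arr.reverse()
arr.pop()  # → -2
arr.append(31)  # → [14, 12, 2, 31]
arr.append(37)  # [14, 12, 2, 31, 37]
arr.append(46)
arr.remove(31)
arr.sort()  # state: [2, 12, 14, 37, 46]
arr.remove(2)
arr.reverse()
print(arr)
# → [46, 37, 14, 12]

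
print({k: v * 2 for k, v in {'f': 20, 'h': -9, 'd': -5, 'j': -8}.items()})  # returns {'f': 40, 'h': -18, 'd': -10, 'j': -16}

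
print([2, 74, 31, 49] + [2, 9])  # [2, 74, 31, 49, 2, 9]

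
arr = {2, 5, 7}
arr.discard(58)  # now {2, 5, 7}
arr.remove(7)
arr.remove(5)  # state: {2}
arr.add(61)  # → {2, 61}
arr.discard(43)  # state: {2, 61}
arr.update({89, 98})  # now {2, 61, 89, 98}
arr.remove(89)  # {2, 61, 98}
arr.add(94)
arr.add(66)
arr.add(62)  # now {2, 61, 62, 66, 94, 98}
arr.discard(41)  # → {2, 61, 62, 66, 94, 98}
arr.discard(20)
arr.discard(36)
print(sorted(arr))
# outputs [2, 61, 62, 66, 94, 98]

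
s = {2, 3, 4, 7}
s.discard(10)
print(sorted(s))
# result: [2, 3, 4, 7]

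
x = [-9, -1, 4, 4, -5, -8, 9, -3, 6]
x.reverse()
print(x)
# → [6, -3, 9, -8, -5, 4, 4, -1, -9]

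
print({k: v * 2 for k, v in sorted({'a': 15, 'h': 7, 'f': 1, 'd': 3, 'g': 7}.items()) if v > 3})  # {'a': 30, 'g': 14, 'h': 14}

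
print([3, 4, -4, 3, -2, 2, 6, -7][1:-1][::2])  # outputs [4, 3, 2]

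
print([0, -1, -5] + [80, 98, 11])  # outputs [0, -1, -5, 80, 98, 11]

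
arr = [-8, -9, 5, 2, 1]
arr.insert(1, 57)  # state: [-8, 57, -9, 5, 2, 1]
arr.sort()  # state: [-9, -8, 1, 2, 5, 57]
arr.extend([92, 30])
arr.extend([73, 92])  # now [-9, -8, 1, 2, 5, 57, 92, 30, 73, 92]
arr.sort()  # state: [-9, -8, 1, 2, 5, 30, 57, 73, 92, 92]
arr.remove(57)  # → [-9, -8, 1, 2, 5, 30, 73, 92, 92]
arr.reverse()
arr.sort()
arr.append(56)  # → [-9, -8, 1, 2, 5, 30, 73, 92, 92, 56]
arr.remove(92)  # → [-9, -8, 1, 2, 5, 30, 73, 92, 56]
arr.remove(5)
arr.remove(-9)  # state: [-8, 1, 2, 30, 73, 92, 56]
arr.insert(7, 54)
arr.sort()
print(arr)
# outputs [-8, 1, 2, 30, 54, 56, 73, 92]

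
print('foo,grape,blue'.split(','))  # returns ['foo', 'grape', 'blue']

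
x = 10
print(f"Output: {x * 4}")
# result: Output: 40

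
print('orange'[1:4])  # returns ran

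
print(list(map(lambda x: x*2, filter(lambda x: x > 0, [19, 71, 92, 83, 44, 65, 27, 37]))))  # [38, 142, 184, 166, 88, 130, 54, 74]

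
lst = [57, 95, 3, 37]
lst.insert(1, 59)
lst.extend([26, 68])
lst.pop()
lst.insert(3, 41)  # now [57, 59, 95, 41, 3, 37, 26]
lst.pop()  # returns 26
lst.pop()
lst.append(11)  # [57, 59, 95, 41, 3, 11]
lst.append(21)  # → [57, 59, 95, 41, 3, 11, 21]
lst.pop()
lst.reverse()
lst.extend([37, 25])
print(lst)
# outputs [11, 3, 41, 95, 59, 57, 37, 25]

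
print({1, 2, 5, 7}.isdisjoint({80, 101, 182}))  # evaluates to True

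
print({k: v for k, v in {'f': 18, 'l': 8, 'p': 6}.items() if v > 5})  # {'f': 18, 'l': 8, 'p': 6}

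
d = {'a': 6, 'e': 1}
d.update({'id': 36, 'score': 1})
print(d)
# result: {'a': 6, 'e': 1, 'id': 36, 'score': 1}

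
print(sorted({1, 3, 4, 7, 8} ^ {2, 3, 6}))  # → [1, 2, 4, 6, 7, 8]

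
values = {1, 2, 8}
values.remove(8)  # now {1, 2}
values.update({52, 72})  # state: {1, 2, 52, 72}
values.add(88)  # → {1, 2, 52, 72, 88}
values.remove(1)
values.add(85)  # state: {2, 52, 72, 85, 88}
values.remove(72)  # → {2, 52, 85, 88}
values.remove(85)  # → {2, 52, 88}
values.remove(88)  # {2, 52}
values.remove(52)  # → {2}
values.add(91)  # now {2, 91}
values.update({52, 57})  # {2, 52, 57, 91}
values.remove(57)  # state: {2, 52, 91}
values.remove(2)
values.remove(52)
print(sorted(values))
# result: [91]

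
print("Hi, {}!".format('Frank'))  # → Hi, Frank!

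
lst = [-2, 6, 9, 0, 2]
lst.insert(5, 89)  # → [-2, 6, 9, 0, 2, 89]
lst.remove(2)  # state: [-2, 6, 9, 0, 89]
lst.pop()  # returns 89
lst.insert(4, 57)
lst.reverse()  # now [57, 0, 9, 6, -2]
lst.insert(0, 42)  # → [42, 57, 0, 9, 6, -2]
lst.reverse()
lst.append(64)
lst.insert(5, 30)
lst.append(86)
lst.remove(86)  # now [-2, 6, 9, 0, 57, 30, 42, 64]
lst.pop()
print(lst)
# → [-2, 6, 9, 0, 57, 30, 42]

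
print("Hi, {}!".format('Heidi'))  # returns Hi, Heidi!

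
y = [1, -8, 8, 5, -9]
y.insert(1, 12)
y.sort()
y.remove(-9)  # [-8, 1, 5, 8, 12]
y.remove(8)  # [-8, 1, 5, 12]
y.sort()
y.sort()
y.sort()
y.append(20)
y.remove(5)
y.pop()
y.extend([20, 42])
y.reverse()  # [42, 20, 12, 1, -8]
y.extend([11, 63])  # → [42, 20, 12, 1, -8, 11, 63]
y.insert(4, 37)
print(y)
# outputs [42, 20, 12, 1, 37, -8, 11, 63]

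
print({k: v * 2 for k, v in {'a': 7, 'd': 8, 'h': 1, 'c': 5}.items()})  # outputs {'a': 14, 'd': 16, 'h': 2, 'c': 10}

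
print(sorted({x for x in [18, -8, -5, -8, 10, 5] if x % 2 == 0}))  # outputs [-8, 10, 18]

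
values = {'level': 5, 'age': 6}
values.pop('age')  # 6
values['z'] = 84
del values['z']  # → {'level': 5}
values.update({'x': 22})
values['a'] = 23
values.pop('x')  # 22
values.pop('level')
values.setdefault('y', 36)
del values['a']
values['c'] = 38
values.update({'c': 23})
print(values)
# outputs {'y': 36, 'c': 23}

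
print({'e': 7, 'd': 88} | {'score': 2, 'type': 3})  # {'e': 7, 'd': 88, 'score': 2, 'type': 3}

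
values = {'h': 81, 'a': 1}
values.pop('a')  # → 1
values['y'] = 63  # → {'h': 81, 'y': 63}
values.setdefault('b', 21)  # 21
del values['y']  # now {'h': 81, 'b': 21}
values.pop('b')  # 21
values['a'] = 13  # {'h': 81, 'a': 13}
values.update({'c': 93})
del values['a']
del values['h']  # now {'c': 93}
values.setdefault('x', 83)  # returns 83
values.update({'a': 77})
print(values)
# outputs {'c': 93, 'x': 83, 'a': 77}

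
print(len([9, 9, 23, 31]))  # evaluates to 4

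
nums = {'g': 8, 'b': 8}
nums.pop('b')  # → 8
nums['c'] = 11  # {'g': 8, 'c': 11}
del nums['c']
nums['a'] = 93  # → {'g': 8, 'a': 93}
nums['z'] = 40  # {'g': 8, 'a': 93, 'z': 40}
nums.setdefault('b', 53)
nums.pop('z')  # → 40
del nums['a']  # {'g': 8, 'b': 53}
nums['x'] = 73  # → {'g': 8, 'b': 53, 'x': 73}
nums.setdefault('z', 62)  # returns 62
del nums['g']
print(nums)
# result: {'b': 53, 'x': 73, 'z': 62}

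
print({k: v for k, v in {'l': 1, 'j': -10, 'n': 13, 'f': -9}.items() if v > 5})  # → {'n': 13}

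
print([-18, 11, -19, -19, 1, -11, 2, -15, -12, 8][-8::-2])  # [-19, -18]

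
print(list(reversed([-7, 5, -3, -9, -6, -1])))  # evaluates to [-1, -6, -9, -3, 5, -7]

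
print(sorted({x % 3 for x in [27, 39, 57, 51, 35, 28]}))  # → [0, 1, 2]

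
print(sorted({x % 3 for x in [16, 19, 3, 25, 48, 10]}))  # [0, 1]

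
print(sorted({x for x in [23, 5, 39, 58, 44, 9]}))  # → [5, 9, 23, 39, 44, 58]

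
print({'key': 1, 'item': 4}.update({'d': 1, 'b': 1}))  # None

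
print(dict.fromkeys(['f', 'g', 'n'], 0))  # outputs {'f': 0, 'g': 0, 'n': 0}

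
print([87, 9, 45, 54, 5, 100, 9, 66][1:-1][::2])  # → [9, 54, 100]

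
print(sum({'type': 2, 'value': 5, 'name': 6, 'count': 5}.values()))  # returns 18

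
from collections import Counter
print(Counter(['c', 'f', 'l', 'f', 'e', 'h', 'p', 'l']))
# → Counter({'f': 2, 'l': 2, 'c': 1, 'e': 1, 'h': 1, 'p': 1})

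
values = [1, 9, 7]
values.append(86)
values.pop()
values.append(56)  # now [1, 9, 7, 56]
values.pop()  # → 56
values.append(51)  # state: [1, 9, 7, 51]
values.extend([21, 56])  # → [1, 9, 7, 51, 21, 56]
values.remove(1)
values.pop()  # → 56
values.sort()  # [7, 9, 21, 51]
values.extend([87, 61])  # [7, 9, 21, 51, 87, 61]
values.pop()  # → 61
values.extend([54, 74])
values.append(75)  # [7, 9, 21, 51, 87, 54, 74, 75]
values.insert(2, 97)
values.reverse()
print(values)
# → [75, 74, 54, 87, 51, 21, 97, 9, 7]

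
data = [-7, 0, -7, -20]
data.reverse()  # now [-20, -7, 0, -7]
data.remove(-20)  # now [-7, 0, -7]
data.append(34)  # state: [-7, 0, -7, 34]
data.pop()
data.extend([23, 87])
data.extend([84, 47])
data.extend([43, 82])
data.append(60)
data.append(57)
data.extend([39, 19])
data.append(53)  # [-7, 0, -7, 23, 87, 84, 47, 43, 82, 60, 57, 39, 19, 53]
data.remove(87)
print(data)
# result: [-7, 0, -7, 23, 84, 47, 43, 82, 60, 57, 39, 19, 53]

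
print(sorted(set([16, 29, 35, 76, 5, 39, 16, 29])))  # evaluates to [5, 16, 29, 35, 39, 76]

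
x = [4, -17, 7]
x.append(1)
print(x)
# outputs [4, -17, 7, 1]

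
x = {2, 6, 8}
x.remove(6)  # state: {2, 8}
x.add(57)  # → {2, 8, 57}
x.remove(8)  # {2, 57}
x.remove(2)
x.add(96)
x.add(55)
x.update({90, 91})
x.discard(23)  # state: {55, 57, 90, 91, 96}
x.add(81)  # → {55, 57, 81, 90, 91, 96}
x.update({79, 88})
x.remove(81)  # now {55, 57, 79, 88, 90, 91, 96}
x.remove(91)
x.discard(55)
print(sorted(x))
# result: [57, 79, 88, 90, 96]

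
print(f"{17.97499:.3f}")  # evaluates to 17.975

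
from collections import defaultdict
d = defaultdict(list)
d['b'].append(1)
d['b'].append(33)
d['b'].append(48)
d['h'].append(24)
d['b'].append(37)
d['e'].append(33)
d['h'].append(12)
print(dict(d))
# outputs {'b': [1, 33, 48, 37], 'h': [24, 12], 'e': [33]}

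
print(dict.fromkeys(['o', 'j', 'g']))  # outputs {'o': None, 'j': None, 'g': None}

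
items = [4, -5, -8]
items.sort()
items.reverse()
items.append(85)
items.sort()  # [-8, -5, 4, 85]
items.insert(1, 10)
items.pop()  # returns 85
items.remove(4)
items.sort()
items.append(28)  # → [-8, -5, 10, 28]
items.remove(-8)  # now [-5, 10, 28]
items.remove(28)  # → [-5, 10]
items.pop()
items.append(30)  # [-5, 30]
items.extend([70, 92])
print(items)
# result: [-5, 30, 70, 92]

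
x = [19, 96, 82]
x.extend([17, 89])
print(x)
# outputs [19, 96, 82, 17, 89]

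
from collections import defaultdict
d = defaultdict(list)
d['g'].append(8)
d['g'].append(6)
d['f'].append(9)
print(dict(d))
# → {'g': [8, 6], 'f': [9]}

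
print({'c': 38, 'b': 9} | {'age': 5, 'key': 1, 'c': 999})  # {'c': 999, 'b': 9, 'age': 5, 'key': 1}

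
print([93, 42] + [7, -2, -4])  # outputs [93, 42, 7, -2, -4]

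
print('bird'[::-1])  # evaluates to drib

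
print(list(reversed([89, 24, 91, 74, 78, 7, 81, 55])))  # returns [55, 81, 7, 78, 74, 91, 24, 89]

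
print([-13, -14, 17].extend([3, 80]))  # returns None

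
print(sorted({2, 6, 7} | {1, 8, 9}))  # [1, 2, 6, 7, 8, 9]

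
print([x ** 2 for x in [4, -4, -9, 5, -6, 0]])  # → [16, 16, 81, 25, 36, 0]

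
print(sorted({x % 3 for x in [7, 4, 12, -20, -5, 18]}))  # [0, 1]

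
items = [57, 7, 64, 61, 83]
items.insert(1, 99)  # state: [57, 99, 7, 64, 61, 83]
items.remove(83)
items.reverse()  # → [61, 64, 7, 99, 57]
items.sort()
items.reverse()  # [99, 64, 61, 57, 7]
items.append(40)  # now [99, 64, 61, 57, 7, 40]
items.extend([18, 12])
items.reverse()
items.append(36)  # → [12, 18, 40, 7, 57, 61, 64, 99, 36]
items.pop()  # 36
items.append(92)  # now [12, 18, 40, 7, 57, 61, 64, 99, 92]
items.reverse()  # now [92, 99, 64, 61, 57, 7, 40, 18, 12]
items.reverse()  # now [12, 18, 40, 7, 57, 61, 64, 99, 92]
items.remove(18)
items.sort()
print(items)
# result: [7, 12, 40, 57, 61, 64, 92, 99]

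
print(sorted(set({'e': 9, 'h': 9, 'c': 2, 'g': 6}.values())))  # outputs [2, 6, 9]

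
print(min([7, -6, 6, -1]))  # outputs -6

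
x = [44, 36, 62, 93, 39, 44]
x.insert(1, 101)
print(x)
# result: [44, 101, 36, 62, 93, 39, 44]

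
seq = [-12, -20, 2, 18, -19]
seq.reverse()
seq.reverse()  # [-12, -20, 2, 18, -19]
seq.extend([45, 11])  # [-12, -20, 2, 18, -19, 45, 11]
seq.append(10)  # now [-12, -20, 2, 18, -19, 45, 11, 10]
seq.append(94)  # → [-12, -20, 2, 18, -19, 45, 11, 10, 94]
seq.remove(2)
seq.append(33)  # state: [-12, -20, 18, -19, 45, 11, 10, 94, 33]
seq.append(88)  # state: [-12, -20, 18, -19, 45, 11, 10, 94, 33, 88]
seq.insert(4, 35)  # [-12, -20, 18, -19, 35, 45, 11, 10, 94, 33, 88]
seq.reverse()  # [88, 33, 94, 10, 11, 45, 35, -19, 18, -20, -12]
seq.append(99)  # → [88, 33, 94, 10, 11, 45, 35, -19, 18, -20, -12, 99]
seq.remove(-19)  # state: [88, 33, 94, 10, 11, 45, 35, 18, -20, -12, 99]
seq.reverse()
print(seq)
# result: [99, -12, -20, 18, 35, 45, 11, 10, 94, 33, 88]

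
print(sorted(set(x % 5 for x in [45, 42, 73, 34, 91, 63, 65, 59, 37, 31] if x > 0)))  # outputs [0, 1, 2, 3, 4]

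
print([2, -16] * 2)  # [2, -16, 2, -16]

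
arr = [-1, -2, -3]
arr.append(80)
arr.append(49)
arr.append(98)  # [-1, -2, -3, 80, 49, 98]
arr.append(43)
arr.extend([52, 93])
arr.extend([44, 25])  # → [-1, -2, -3, 80, 49, 98, 43, 52, 93, 44, 25]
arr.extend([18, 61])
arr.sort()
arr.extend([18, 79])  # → [-3, -2, -1, 18, 25, 43, 44, 49, 52, 61, 80, 93, 98, 18, 79]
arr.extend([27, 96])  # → [-3, -2, -1, 18, 25, 43, 44, 49, 52, 61, 80, 93, 98, 18, 79, 27, 96]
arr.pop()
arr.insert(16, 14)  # [-3, -2, -1, 18, 25, 43, 44, 49, 52, 61, 80, 93, 98, 18, 79, 27, 14]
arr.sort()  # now [-3, -2, -1, 14, 18, 18, 25, 27, 43, 44, 49, 52, 61, 79, 80, 93, 98]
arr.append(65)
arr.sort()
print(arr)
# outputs [-3, -2, -1, 14, 18, 18, 25, 27, 43, 44, 49, 52, 61, 65, 79, 80, 93, 98]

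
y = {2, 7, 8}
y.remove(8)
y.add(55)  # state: {2, 7, 55}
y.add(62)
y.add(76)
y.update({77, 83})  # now {2, 7, 55, 62, 76, 77, 83}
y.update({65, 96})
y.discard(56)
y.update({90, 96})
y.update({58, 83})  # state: {2, 7, 55, 58, 62, 65, 76, 77, 83, 90, 96}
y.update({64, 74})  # {2, 7, 55, 58, 62, 64, 65, 74, 76, 77, 83, 90, 96}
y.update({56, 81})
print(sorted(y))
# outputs [2, 7, 55, 56, 58, 62, 64, 65, 74, 76, 77, 81, 83, 90, 96]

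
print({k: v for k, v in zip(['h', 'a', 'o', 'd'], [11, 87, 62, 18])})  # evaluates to {'h': 11, 'a': 87, 'o': 62, 'd': 18}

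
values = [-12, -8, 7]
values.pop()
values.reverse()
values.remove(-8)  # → [-12]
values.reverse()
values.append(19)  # [-12, 19]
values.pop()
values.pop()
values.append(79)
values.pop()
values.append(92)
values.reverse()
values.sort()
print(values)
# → [92]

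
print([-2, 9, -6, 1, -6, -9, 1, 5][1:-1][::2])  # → [9, 1, -9]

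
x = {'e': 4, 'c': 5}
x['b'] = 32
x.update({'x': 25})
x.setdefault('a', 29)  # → 29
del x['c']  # {'e': 4, 'b': 32, 'x': 25, 'a': 29}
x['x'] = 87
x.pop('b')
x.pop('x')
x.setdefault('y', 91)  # 91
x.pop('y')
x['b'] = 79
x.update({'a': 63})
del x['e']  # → {'a': 63, 'b': 79}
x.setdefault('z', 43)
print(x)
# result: {'a': 63, 'b': 79, 'z': 43}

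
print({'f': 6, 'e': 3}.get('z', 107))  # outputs 107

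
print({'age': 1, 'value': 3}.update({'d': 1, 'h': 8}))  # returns None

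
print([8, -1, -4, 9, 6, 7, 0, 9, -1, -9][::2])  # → [8, -4, 6, 0, -1]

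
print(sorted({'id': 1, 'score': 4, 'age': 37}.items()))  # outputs [('age', 37), ('id', 1), ('score', 4)]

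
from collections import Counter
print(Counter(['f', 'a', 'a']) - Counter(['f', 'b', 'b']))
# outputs Counter({'a': 2})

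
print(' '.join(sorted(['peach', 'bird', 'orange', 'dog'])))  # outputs bird dog orange peach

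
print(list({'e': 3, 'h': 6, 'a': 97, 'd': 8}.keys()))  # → ['e', 'h', 'a', 'd']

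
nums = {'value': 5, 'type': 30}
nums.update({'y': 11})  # {'value': 5, 'type': 30, 'y': 11}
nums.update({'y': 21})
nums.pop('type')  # 30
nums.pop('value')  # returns 5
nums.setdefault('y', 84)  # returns 21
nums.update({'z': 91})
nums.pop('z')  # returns 91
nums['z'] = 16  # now {'y': 21, 'z': 16}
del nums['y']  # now {'z': 16}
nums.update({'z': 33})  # {'z': 33}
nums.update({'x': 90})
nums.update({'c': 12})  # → {'z': 33, 'x': 90, 'c': 12}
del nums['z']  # {'x': 90, 'c': 12}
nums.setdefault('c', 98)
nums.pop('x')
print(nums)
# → {'c': 12}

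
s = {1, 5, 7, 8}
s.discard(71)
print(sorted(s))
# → [1, 5, 7, 8]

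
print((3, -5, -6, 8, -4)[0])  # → 3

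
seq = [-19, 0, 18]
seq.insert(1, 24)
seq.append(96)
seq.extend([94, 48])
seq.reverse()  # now [48, 94, 96, 18, 0, 24, -19]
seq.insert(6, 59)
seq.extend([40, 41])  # [48, 94, 96, 18, 0, 24, 59, -19, 40, 41]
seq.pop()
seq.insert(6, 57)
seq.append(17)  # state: [48, 94, 96, 18, 0, 24, 57, 59, -19, 40, 17]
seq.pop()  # 17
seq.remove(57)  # [48, 94, 96, 18, 0, 24, 59, -19, 40]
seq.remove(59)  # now [48, 94, 96, 18, 0, 24, -19, 40]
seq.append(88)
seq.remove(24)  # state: [48, 94, 96, 18, 0, -19, 40, 88]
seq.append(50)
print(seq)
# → [48, 94, 96, 18, 0, -19, 40, 88, 50]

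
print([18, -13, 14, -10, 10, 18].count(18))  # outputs 2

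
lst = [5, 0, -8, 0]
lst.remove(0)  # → [5, -8, 0]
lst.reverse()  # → [0, -8, 5]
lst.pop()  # 5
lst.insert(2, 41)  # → [0, -8, 41]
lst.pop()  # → 41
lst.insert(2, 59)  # [0, -8, 59]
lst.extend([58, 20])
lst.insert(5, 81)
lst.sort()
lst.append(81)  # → [-8, 0, 20, 58, 59, 81, 81]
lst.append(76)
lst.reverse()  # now [76, 81, 81, 59, 58, 20, 0, -8]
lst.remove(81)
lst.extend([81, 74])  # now [76, 81, 59, 58, 20, 0, -8, 81, 74]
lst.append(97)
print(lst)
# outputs [76, 81, 59, 58, 20, 0, -8, 81, 74, 97]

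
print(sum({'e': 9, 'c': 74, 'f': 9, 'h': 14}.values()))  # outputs 106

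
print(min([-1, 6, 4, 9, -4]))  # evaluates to -4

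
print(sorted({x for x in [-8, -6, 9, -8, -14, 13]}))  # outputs [-14, -8, -6, 9, 13]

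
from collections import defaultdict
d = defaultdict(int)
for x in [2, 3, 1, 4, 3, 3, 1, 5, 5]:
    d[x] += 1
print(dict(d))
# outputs {2: 1, 3: 3, 1: 2, 4: 1, 5: 2}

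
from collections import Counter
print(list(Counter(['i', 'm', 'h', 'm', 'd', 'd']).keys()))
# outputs ['i', 'm', 'h', 'd']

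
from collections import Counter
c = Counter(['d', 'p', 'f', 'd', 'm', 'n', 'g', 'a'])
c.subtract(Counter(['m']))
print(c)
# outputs Counter({'d': 2, 'p': 1, 'f': 1, 'n': 1, 'g': 1, 'a': 1, 'm': 0})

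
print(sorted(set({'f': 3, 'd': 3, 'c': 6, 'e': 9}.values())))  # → [3, 6, 9]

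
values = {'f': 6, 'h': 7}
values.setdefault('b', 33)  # 33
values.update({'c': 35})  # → {'f': 6, 'h': 7, 'b': 33, 'c': 35}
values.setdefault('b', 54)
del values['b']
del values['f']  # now {'h': 7, 'c': 35}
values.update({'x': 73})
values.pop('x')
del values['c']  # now {'h': 7}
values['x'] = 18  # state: {'h': 7, 'x': 18}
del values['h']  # {'x': 18}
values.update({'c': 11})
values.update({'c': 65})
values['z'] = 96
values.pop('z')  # 96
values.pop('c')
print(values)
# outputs {'x': 18}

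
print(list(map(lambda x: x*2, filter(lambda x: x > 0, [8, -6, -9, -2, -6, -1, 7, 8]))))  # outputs [16, 14, 16]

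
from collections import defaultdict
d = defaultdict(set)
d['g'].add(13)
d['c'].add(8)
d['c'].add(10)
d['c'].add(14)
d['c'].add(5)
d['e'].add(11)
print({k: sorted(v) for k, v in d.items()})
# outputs {'g': [13], 'c': [5, 8, 10, 14], 'e': [11]}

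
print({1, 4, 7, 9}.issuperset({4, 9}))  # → True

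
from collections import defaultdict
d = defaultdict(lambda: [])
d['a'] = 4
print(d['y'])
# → []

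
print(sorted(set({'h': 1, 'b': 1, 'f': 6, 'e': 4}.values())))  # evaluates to [1, 4, 6]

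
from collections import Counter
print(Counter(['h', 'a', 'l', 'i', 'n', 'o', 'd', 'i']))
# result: Counter({'i': 2, 'h': 1, 'a': 1, 'l': 1, 'n': 1, 'o': 1, 'd': 1})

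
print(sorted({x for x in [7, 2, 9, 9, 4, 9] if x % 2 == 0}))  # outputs [2, 4]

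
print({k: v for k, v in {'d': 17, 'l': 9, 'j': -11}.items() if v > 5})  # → {'d': 17, 'l': 9}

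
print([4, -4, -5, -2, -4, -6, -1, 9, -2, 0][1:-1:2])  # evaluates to [-4, -2, -6, 9]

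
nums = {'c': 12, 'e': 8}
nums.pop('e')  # 8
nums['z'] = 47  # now {'c': 12, 'z': 47}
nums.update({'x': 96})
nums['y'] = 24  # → {'c': 12, 'z': 47, 'x': 96, 'y': 24}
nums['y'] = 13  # {'c': 12, 'z': 47, 'x': 96, 'y': 13}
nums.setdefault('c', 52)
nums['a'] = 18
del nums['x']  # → {'c': 12, 'z': 47, 'y': 13, 'a': 18}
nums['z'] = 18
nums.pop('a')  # 18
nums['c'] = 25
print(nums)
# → {'c': 25, 'z': 18, 'y': 13}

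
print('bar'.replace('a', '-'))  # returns b-r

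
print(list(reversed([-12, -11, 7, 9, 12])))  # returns [12, 9, 7, -11, -12]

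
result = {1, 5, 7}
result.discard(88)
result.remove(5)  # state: {1, 7}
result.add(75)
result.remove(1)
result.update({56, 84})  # {7, 56, 75, 84}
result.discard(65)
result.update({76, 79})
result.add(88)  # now {7, 56, 75, 76, 79, 84, 88}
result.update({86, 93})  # {7, 56, 75, 76, 79, 84, 86, 88, 93}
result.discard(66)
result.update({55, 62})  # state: {7, 55, 56, 62, 75, 76, 79, 84, 86, 88, 93}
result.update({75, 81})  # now {7, 55, 56, 62, 75, 76, 79, 81, 84, 86, 88, 93}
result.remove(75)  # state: {7, 55, 56, 62, 76, 79, 81, 84, 86, 88, 93}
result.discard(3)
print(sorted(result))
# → [7, 55, 56, 62, 76, 79, 81, 84, 86, 88, 93]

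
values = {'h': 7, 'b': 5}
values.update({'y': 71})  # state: {'h': 7, 'b': 5, 'y': 71}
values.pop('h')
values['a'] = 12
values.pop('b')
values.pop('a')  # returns 12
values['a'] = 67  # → {'y': 71, 'a': 67}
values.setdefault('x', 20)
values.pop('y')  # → 71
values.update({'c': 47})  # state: {'a': 67, 'x': 20, 'c': 47}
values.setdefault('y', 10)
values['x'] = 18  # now {'a': 67, 'x': 18, 'c': 47, 'y': 10}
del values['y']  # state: {'a': 67, 'x': 18, 'c': 47}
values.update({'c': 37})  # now {'a': 67, 'x': 18, 'c': 37}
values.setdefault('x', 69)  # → 18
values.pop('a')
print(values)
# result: {'x': 18, 'c': 37}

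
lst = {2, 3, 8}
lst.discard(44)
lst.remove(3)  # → {2, 8}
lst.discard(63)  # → {2, 8}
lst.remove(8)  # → {2}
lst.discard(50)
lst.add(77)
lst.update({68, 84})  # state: {2, 68, 77, 84}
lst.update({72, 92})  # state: {2, 68, 72, 77, 84, 92}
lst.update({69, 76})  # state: {2, 68, 69, 72, 76, 77, 84, 92}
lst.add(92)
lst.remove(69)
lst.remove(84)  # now {2, 68, 72, 76, 77, 92}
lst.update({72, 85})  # {2, 68, 72, 76, 77, 85, 92}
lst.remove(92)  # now {2, 68, 72, 76, 77, 85}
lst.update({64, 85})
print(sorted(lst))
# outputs [2, 64, 68, 72, 76, 77, 85]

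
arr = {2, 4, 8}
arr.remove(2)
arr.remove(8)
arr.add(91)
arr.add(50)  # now {4, 50, 91}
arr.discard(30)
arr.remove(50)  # {4, 91}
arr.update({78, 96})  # {4, 78, 91, 96}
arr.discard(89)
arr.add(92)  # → {4, 78, 91, 92, 96}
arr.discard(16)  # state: {4, 78, 91, 92, 96}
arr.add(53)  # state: {4, 53, 78, 91, 92, 96}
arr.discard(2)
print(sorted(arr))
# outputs [4, 53, 78, 91, 92, 96]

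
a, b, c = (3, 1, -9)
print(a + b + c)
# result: -5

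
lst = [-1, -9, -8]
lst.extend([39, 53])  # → [-1, -9, -8, 39, 53]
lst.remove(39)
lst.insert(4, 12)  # [-1, -9, -8, 53, 12]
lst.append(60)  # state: [-1, -9, -8, 53, 12, 60]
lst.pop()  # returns 60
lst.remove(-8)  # [-1, -9, 53, 12]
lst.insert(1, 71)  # [-1, 71, -9, 53, 12]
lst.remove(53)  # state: [-1, 71, -9, 12]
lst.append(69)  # [-1, 71, -9, 12, 69]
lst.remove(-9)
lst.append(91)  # [-1, 71, 12, 69, 91]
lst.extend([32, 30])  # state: [-1, 71, 12, 69, 91, 32, 30]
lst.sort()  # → [-1, 12, 30, 32, 69, 71, 91]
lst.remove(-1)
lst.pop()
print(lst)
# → [12, 30, 32, 69, 71]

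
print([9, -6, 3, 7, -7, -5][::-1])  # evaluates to [-5, -7, 7, 3, -6, 9]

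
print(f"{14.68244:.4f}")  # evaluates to 14.6824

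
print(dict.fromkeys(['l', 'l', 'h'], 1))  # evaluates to {'l': 1, 'h': 1}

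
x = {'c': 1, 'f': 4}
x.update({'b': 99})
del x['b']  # {'c': 1, 'f': 4}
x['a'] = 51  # {'c': 1, 'f': 4, 'a': 51}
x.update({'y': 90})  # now {'c': 1, 'f': 4, 'a': 51, 'y': 90}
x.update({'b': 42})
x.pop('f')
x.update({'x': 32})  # {'c': 1, 'a': 51, 'y': 90, 'b': 42, 'x': 32}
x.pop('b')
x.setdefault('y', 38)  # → 90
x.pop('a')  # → 51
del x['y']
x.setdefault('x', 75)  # 32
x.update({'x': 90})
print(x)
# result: {'c': 1, 'x': 90}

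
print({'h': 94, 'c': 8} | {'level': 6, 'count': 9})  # {'h': 94, 'c': 8, 'level': 6, 'count': 9}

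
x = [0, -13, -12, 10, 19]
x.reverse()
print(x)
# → [19, 10, -12, -13, 0]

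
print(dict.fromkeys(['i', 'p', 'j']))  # {'i': None, 'p': None, 'j': None}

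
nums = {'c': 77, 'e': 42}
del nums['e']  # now {'c': 77}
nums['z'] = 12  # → {'c': 77, 'z': 12}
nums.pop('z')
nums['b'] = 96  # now {'c': 77, 'b': 96}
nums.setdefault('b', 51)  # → 96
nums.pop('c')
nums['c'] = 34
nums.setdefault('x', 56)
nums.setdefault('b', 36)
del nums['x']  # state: {'b': 96, 'c': 34}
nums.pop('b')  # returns 96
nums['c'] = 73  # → {'c': 73}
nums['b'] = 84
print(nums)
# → {'c': 73, 'b': 84}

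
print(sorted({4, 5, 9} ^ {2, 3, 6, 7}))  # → [2, 3, 4, 5, 6, 7, 9]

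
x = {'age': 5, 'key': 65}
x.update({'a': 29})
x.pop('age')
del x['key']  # {'a': 29}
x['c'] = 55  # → {'a': 29, 'c': 55}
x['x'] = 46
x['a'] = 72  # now {'a': 72, 'c': 55, 'x': 46}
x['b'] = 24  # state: {'a': 72, 'c': 55, 'x': 46, 'b': 24}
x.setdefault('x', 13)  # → 46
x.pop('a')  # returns 72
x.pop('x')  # 46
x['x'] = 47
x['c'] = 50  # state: {'c': 50, 'b': 24, 'x': 47}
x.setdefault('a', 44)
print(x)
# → {'c': 50, 'b': 24, 'x': 47, 'a': 44}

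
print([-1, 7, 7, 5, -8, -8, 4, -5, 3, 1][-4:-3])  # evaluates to [4]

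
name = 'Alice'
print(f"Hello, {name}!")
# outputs Hello, Alice!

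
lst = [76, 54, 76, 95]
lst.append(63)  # [76, 54, 76, 95, 63]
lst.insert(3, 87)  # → [76, 54, 76, 87, 95, 63]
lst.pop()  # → 63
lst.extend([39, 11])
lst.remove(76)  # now [54, 76, 87, 95, 39, 11]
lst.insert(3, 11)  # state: [54, 76, 87, 11, 95, 39, 11]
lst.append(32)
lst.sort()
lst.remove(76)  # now [11, 11, 32, 39, 54, 87, 95]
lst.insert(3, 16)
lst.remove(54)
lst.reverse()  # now [95, 87, 39, 16, 32, 11, 11]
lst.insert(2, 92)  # [95, 87, 92, 39, 16, 32, 11, 11]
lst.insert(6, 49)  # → [95, 87, 92, 39, 16, 32, 49, 11, 11]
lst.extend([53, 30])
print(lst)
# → [95, 87, 92, 39, 16, 32, 49, 11, 11, 53, 30]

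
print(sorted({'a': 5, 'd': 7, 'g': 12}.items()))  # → [('a', 5), ('d', 7), ('g', 12)]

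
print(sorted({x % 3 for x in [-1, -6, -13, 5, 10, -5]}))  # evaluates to [0, 1, 2]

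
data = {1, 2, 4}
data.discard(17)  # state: {1, 2, 4}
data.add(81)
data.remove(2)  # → {1, 4, 81}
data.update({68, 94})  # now {1, 4, 68, 81, 94}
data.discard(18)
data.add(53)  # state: {1, 4, 53, 68, 81, 94}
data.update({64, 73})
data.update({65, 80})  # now {1, 4, 53, 64, 65, 68, 73, 80, 81, 94}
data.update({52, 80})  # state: {1, 4, 52, 53, 64, 65, 68, 73, 80, 81, 94}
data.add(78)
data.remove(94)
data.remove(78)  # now {1, 4, 52, 53, 64, 65, 68, 73, 80, 81}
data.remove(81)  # {1, 4, 52, 53, 64, 65, 68, 73, 80}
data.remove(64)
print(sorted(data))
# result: [1, 4, 52, 53, 65, 68, 73, 80]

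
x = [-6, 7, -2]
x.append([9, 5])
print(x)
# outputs [-6, 7, -2, [9, 5]]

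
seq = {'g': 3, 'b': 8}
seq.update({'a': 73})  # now {'g': 3, 'b': 8, 'a': 73}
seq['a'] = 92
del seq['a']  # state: {'g': 3, 'b': 8}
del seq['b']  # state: {'g': 3}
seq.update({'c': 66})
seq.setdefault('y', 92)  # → 92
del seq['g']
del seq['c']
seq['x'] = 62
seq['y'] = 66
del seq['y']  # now {'x': 62}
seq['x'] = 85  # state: {'x': 85}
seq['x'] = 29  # {'x': 29}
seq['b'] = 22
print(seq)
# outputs {'x': 29, 'b': 22}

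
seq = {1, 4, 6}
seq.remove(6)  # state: {1, 4}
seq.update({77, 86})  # {1, 4, 77, 86}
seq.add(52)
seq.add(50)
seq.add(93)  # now {1, 4, 50, 52, 77, 86, 93}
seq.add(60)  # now {1, 4, 50, 52, 60, 77, 86, 93}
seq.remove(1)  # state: {4, 50, 52, 60, 77, 86, 93}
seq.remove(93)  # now {4, 50, 52, 60, 77, 86}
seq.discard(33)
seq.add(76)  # {4, 50, 52, 60, 76, 77, 86}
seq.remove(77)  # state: {4, 50, 52, 60, 76, 86}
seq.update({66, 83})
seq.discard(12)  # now {4, 50, 52, 60, 66, 76, 83, 86}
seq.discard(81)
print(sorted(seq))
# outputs [4, 50, 52, 60, 66, 76, 83, 86]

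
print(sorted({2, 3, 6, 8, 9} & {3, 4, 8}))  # [3, 8]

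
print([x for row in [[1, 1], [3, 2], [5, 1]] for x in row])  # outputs [1, 1, 3, 2, 5, 1]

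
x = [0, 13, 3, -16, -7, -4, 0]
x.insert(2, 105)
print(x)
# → [0, 13, 105, 3, -16, -7, -4, 0]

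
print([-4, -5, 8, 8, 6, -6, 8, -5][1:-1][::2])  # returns [-5, 8, -6]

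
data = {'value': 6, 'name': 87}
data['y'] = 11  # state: {'value': 6, 'name': 87, 'y': 11}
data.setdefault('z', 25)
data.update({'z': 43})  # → {'value': 6, 'name': 87, 'y': 11, 'z': 43}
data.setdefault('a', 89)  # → 89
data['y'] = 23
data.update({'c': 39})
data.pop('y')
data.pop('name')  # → 87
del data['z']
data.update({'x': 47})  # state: {'value': 6, 'a': 89, 'c': 39, 'x': 47}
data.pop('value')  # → 6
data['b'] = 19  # {'a': 89, 'c': 39, 'x': 47, 'b': 19}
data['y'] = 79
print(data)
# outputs {'a': 89, 'c': 39, 'x': 47, 'b': 19, 'y': 79}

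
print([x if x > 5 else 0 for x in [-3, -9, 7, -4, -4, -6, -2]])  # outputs [0, 0, 7, 0, 0, 0, 0]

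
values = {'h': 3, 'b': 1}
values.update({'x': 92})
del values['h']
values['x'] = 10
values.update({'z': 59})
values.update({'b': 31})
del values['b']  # {'x': 10, 'z': 59}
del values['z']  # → {'x': 10}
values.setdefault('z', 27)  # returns 27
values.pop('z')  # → 27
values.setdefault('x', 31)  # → 10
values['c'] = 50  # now {'x': 10, 'c': 50}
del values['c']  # {'x': 10}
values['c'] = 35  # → {'x': 10, 'c': 35}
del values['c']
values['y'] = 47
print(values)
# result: {'x': 10, 'y': 47}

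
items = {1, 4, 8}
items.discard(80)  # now {1, 4, 8}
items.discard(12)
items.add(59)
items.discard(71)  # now {1, 4, 8, 59}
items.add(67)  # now {1, 4, 8, 59, 67}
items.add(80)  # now {1, 4, 8, 59, 67, 80}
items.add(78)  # {1, 4, 8, 59, 67, 78, 80}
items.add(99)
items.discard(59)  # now {1, 4, 8, 67, 78, 80, 99}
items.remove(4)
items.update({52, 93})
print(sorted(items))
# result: [1, 8, 52, 67, 78, 80, 93, 99]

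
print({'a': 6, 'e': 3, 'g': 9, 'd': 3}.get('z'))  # None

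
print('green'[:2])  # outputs gr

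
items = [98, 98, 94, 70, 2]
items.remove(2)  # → [98, 98, 94, 70]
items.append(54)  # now [98, 98, 94, 70, 54]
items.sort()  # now [54, 70, 94, 98, 98]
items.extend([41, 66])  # [54, 70, 94, 98, 98, 41, 66]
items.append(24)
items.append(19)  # [54, 70, 94, 98, 98, 41, 66, 24, 19]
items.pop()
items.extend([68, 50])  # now [54, 70, 94, 98, 98, 41, 66, 24, 68, 50]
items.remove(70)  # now [54, 94, 98, 98, 41, 66, 24, 68, 50]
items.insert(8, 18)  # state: [54, 94, 98, 98, 41, 66, 24, 68, 18, 50]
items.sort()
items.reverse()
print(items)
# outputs [98, 98, 94, 68, 66, 54, 50, 41, 24, 18]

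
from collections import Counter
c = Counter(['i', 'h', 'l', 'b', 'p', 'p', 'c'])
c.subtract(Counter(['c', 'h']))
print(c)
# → Counter({'p': 2, 'i': 1, 'l': 1, 'b': 1, 'h': 0, 'c': 0})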